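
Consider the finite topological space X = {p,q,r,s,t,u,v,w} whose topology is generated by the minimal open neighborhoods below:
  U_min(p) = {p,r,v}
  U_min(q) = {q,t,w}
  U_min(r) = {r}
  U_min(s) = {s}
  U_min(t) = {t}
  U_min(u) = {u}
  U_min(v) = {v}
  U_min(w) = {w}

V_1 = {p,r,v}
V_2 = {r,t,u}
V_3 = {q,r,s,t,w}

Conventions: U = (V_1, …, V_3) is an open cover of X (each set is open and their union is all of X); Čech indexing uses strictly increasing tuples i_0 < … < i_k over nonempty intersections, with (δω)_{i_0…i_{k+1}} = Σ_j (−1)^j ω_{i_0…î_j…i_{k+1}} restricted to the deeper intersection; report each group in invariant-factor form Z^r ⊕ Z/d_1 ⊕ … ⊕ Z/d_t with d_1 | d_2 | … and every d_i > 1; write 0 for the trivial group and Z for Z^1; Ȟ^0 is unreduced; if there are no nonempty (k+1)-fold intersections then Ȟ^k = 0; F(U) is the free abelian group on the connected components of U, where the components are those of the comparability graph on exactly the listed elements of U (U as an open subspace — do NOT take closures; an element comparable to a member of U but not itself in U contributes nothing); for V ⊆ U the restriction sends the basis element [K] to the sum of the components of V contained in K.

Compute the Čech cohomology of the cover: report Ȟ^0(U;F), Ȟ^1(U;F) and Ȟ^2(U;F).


Ȟ^0(U;F) ≅ Z^4, Ȟ^1(U;F) ≅ 0, Ȟ^2(U;F) ≅ 0

intersection data:
  V12={r} V13={r} V23={r,t}
  V123={r}
components per intersection:
  V1: {p,r,v}
  V2: {r} {t} {u}
  V3: {q,t,w} {r} {s}
  V12: {r}
  V13: {r}
  V23: {r} {t}
  V123: {r}
C dims 7,4,1; δ0: rk 3, SNF 1^3; δ1: rk 1, SNF 1^1
Ȟ^0 = (7 − 3) − 0 = 4, so Ȟ^0 ≅ Z^4
Ȟ^1 = (4 − 1) − 3 = 0, so Ȟ^1 ≅ 0
Ȟ^2 = (1 − 0) − 1 = 0, so Ȟ^2 ≅ 0


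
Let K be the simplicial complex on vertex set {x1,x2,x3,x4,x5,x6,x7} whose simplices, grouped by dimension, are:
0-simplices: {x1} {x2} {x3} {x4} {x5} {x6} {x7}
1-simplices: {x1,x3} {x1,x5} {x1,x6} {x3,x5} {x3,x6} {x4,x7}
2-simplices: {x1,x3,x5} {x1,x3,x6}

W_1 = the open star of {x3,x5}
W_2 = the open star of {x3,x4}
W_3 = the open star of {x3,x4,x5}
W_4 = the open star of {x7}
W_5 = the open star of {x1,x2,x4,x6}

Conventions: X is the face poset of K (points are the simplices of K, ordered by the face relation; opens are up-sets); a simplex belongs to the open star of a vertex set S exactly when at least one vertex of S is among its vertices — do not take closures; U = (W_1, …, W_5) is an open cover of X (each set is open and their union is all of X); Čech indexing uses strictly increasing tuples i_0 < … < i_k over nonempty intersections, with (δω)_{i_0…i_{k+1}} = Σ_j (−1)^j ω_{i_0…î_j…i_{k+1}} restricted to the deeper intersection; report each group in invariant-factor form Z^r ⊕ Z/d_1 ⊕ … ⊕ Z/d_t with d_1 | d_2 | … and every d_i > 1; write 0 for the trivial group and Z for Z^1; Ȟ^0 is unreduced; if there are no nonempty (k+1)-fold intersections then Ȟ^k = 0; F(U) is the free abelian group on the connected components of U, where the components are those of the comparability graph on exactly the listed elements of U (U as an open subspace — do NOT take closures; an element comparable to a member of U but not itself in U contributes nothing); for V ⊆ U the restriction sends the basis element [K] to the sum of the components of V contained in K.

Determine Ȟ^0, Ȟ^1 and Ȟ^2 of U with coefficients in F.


Ȟ^0(U;F) ≅ Z^3; Ȟ^1(U;F) ≅ 0; Ȟ^2(U;F) ≅ 0

cover nerve:
  W1={{x3},{x5},{x1,x3},{x1,x5},{x3,x5},{x3,x6},{x1,x3,x5},{x1,x3,x6}} W2={{x3},{x4},{x1,x3},{x3,x5},{x3,x6},{x4,x7},{x1,x3,x5},{x1,x3,x6}} W3={{x3},{x4},{x5},{x1,x3},{x1,x5},{x3,x5},{x3,x6},{x4,x7},{x1,x3,x5},{x1,x3,x6}} W4={{x7},{x4,x7}} W5={{x1},{x2},{x4},{x6},{x1,x3},{x1,x5},{x1,x6},{x3,x6},{x4,x7},{x1,x3,x5},{x1,x3,x6}}
  W12={{x3},{x1,x3},{x3,x5},{x3,x6},{x1,x3,x5},{x1,x3,x6}} W13={{x3},{x5},{x1,x3},{x1,x5},{x3,x5},{x3,x6},{x1,x3,x5},{x1,x3,x6}} W15={{x1,x3},{x1,x5},{x3,x6},{x1,x3,x5},{x1,x3,x6}} W23={{x3},{x4},{x1,x3},{x3,x5},{x3,x6},{x4,x7},{x1,x3,x5},{x1,x3,x6}} W24={{x4,x7}} W25={{x4},{x1,x3},{x3,x6},{x4,x7},{x1,x3,x5},{x1,x3,x6}} W34={{x4,x7}} W35={{x4},{x1,x3},{x1,x5},{x3,x6},{x4,x7},{x1,x3,x5},{x1,x3,x6}} W45={{x4,x7}}
  W123={{x3},{x1,x3},{x3,x5},{x3,x6},{x1,x3,x5},{x1,x3,x6}} W125={{x1,x3},{x3,x6},{x1,x3,x5},{x1,x3,x6}} W135={{x1,x3},{x1,x5},{x3,x6},{x1,x3,x5},{x1,x3,x6}} W234={{x4,x7}} W235={{x4},{x1,x3},{x3,x6},{x4,x7},{x1,x3,x5},{x1,x3,x6}} W245={{x4,x7}} W345={{x4,x7}}
  W1235={{x1,x3},{x3,x6},{x1,x3,x5},{x1,x3,x6}} W2345={{x4,x7}}
components per intersection:
  W1: {{x3},{x5},{x1,x3},{x1,x5},{x3,x5},{x3,x6},{x1,x3,x5},{x1,x3,x6}}
  W2: {{x3},{x1,x3},{x3,x5},{x3,x6},{x1,x3,x5},{x1,x3,x6}} {{x4},{x4,x7}}
  W3: {{x3},{x5},{x1,x3},{x1,x5},{x3,x5},{x3,x6},{x1,x3,x5},{x1,x3,x6}} {{x4},{x4,x7}}
  W4: {{x7},{x4,x7}}
  W5: {{x1},{x6},{x1,x3},{x1,x5},{x1,x6},{x3,x6},{x1,x3,x5},{x1,x3,x6}} {{x2}} {{x4},{x4,x7}}
  W12: {{x3},{x1,x3},{x3,x5},{x3,x6},{x1,x3,x5},{x1,x3,x6}}
  W13: {{x3},{x5},{x1,x3},{x1,x5},{x3,x5},{x3,x6},{x1,x3,x5},{x1,x3,x6}}
  W15: {{x1,x3},{x1,x5},{x3,x6},{x1,x3,x5},{x1,x3,x6}}
  W23: {{x3},{x1,x3},{x3,x5},{x3,x6},{x1,x3,x5},{x1,x3,x6}} {{x4},{x4,x7}}
  W24: {{x4,x7}}
  W25: {{x4},{x4,x7}} {{x1,x3},{x3,x6},{x1,x3,x5},{x1,x3,x6}}
  W34: {{x4,x7}}
  W35: {{x4},{x4,x7}} {{x1,x3},{x1,x5},{x3,x6},{x1,x3,x5},{x1,x3,x6}}
  W45: {{x4,x7}}
  W123: {{x3},{x1,x3},{x3,x5},{x3,x6},{x1,x3,x5},{x1,x3,x6}}
  W125: {{x1,x3},{x3,x6},{x1,x3,x5},{x1,x3,x6}}
  W135: {{x1,x3},{x1,x5},{x3,x6},{x1,x3,x5},{x1,x3,x6}}
  W234: {{x4,x7}}
  W235: {{x4},{x4,x7}} {{x1,x3},{x3,x6},{x1,x3,x5},{x1,x3,x6}}
  W245: {{x4,x7}}
  W345: {{x4,x7}}
  W1235: {{x1,x3},{x3,x6},{x1,x3,x5},{x1,x3,x6}}
  W2345: {{x4,x7}}
C dims 9,12,8,2; δ0: rk 6, SNF 1^6; δ1: rk 6, SNF 1^6; δ2: rk 2, SNF 1^2
Ȟ^0: (9−6)−0=3 ⇒ Z^3
Ȟ^1: (12−6)−6=0 ⇒ 0
Ȟ^2: (8−2)−6=0 ⇒ 0


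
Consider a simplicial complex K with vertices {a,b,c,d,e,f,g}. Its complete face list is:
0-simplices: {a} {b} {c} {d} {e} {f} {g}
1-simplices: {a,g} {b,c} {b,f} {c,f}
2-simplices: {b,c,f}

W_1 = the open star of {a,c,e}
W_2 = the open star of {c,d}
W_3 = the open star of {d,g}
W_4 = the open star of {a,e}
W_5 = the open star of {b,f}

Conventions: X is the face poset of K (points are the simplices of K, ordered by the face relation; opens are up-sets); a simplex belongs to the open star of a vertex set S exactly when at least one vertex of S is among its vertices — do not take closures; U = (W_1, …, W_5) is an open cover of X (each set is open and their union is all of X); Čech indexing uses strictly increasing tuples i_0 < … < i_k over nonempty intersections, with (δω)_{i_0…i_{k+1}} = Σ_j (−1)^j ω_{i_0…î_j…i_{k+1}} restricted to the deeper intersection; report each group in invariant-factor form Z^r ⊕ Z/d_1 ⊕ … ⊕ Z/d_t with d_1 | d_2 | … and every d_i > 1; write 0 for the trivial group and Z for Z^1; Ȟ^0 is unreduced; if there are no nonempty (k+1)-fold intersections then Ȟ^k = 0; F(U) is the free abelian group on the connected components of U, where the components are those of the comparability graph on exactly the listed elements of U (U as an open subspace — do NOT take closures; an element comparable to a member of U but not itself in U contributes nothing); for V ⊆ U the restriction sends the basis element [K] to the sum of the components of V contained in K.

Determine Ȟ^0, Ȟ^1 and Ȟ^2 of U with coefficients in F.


nerve simplices:
  W1={{a},{c},{e},{a,g},{b,c},{c,f},{b,c,f}} W2={{c},{d},{b,c},{c,f},{b,c,f}} W3={{d},{g},{a,g}} W4={{a},{e},{a,g}} W5={{b},{f},{b,c},{b,f},{c,f},{b,c,f}}
  W12={{c},{b,c},{c,f},{b,c,f}} W13={{a,g}} W14={{a},{e},{a,g}} W15={{b,c},{c,f},{b,c,f}} W23={{d}} W25={{b,c},{c,f},{b,c,f}} W34={{a,g}}
  W125={{b,c},{c,f},{b,c,f}} W134={{a,g}}
components per intersection:
  W1: {{a},{a,g}} {{c},{b,c},{c,f},{b,c,f}} {{e}}
  W2: {{c},{b,c},{c,f},{b,c,f}} {{d}}
  W3: {{d}} {{g},{a,g}}
  W4: {{a},{a,g}} {{e}}
  W5: {{b},{f},{b,c},{b,f},{c,f},{b,c,f}}
  W12: {{c},{b,c},{c,f},{b,c,f}}
  W13: {{a,g}}
  W14: {{a},{a,g}} {{e}}
  W15: {{b,c},{c,f},{b,c,f}}
  W23: {{d}}
  W25: {{b,c},{c,f},{b,c,f}}
  W34: {{a,g}}
  W125: {{b,c},{c,f},{b,c,f}}
  W134: {{a,g}}
C dims 10,8,2; δ0: rk 6, SNF 1^6; δ1: rk 2, SNF 1^2
degree 0: 10−6−0 = 4 → Ȟ^0 ≅ Z^4
degree 1: 8−2−6 = 0 → Ȟ^1 ≅ 0
degree 2: 2−0−2 = 0 → Ȟ^2 ≅ 0

Ȟ^0 ≅ Z^4, Ȟ^1 ≅ 0 and Ȟ^2 ≅ 0


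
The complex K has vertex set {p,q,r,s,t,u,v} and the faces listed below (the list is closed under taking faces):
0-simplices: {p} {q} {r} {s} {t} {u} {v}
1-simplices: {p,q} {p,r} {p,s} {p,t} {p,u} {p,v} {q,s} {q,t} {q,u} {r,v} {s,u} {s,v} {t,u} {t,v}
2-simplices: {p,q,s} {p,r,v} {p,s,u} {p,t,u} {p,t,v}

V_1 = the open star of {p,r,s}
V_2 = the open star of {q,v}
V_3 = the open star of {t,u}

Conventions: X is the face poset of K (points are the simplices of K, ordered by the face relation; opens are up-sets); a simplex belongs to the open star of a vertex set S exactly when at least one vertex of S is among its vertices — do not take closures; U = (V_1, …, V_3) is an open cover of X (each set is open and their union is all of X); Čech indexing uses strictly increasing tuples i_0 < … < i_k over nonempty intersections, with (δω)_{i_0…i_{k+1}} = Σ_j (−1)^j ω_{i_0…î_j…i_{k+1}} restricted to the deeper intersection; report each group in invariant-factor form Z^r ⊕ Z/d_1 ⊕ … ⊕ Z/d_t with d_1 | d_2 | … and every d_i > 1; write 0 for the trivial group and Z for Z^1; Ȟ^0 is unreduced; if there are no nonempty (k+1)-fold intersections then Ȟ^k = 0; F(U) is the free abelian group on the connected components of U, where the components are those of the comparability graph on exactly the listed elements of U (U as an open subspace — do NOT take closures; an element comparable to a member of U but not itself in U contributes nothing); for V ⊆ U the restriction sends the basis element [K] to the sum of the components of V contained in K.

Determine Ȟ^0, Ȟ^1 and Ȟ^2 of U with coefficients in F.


intersection data:
  V1={{p},{r},{s},{p,q},{p,r},{p,s},{p,t},{p,u},{p,v},{q,s},{r,v},{s,u},{s,v},{p,q,s},{p,r,v},{p,s,u},{p,t,u},{p,t,v}} V2={{q},{v},{p,q},{p,v},{q,s},{q,t},{q,u},{r,v},{s,v},{t,v},{p,q,s},{p,r,v},{p,t,v}} V3={{t},{u},{p,t},{p,u},{q,t},{q,u},{s,u},{t,u},{t,v},{p,s,u},{p,t,u},{p,t,v}}
  V12={{p,q},{p,v},{q,s},{r,v},{s,v},{p,q,s},{p,r,v},{p,t,v}} V13={{p,t},{p,u},{s,u},{p,s,u},{p,t,u},{p,t,v}} V23={{q,t},{q,u},{t,v},{p,t,v}}
  V123={{p,t,v}}
components per intersection:
  V1: {{p},{r},{s},{p,q},{p,r},{p,s},{p,t},{p,u},{p,v},{q,s},{r,v},{s,u},{s,v},{p,q,s},{p,r,v},{p,s,u},{p,t,u},{p,t,v}}
  V2: {{q},{p,q},{q,s},{q,t},{q,u},{p,q,s}} {{v},{p,v},{r,v},{s,v},{t,v},{p,r,v},{p,t,v}}
  V3: {{t},{u},{p,t},{p,u},{q,t},{q,u},{s,u},{t,u},{t,v},{p,s,u},{p,t,u},{p,t,v}}
  V12: {{p,q},{q,s},{p,q,s}} {{p,v},{r,v},{p,r,v},{p,t,v}} {{s,v}}
  V13: {{p,t},{p,u},{s,u},{p,s,u},{p,t,u},{p,t,v}}
  V23: {{q,t}} {{q,u}} {{t,v},{p,t,v}}
  V123: {{p,t,v}}
C dims 4,7,1; δ0: rk 3, SNF 1^3; δ1: rk 1, SNF 1^1
Ȟ^0 = (4 − 3) − 0 = 1, so Ȟ^0 ≅ Z
Ȟ^1 = (7 − 1) − 3 = 3, so Ȟ^1 ≅ Z^3
Ȟ^2 = (1 − 0) − 1 = 0, so Ȟ^2 ≅ 0

Ȟ^0 = Z; Ȟ^1 = Z^3; Ȟ^2 = 0


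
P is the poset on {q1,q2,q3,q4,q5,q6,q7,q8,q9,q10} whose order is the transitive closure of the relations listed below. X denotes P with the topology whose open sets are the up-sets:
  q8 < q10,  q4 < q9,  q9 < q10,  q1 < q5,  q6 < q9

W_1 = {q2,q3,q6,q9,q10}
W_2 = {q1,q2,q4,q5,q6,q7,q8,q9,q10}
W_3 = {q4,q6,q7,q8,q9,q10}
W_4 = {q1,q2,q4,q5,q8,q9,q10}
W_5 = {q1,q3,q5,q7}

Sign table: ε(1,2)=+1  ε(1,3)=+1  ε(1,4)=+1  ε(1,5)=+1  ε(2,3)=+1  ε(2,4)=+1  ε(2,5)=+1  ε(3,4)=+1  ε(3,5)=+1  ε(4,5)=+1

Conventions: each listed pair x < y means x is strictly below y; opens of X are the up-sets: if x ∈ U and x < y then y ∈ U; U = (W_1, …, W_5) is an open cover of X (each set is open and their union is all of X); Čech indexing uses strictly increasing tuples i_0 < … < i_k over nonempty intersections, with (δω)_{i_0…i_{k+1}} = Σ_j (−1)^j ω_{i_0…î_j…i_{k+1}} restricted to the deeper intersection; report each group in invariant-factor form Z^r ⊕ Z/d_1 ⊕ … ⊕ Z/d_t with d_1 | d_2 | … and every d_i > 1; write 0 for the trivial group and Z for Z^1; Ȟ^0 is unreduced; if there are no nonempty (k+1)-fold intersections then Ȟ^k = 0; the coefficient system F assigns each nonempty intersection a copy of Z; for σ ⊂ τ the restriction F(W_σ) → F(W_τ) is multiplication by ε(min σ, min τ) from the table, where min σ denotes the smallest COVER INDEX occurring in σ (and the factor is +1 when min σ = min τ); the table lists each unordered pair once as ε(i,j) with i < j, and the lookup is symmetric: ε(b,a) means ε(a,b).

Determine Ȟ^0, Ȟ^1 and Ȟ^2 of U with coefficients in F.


Ȟ^0 ≅ Z,  Ȟ^1 ≅ Z,  Ȟ^2 ≅ 0

nonempty intersections:
  W12={q2,q6,q9,q10} W13={q6,q9,q10} W14={q2,q9,q10} W15={q3} W23={q4,q6,q7,q8,q9,q10} W24={q1,q2,q4,q5,q8,q9,q10} W25={q1,q5,q7} W34={q4,q8,q9,q10} W35={q7} W45={q1,q5}
  W123={q6,q9,q10} W124={q2,q9,q10} W134={q9,q10} W234={q4,q8,q9,q10} W235={q7} W245={q1,q5}
  W1234={q9,q10}
C dims 5,10,6,1; δ0: rk 4, SNF 1^4; δ1: rk 5, SNF 1^5; δ2: rk 1, SNF 1^1
Ȟ^0: (5−4)−0=1 ⇒ Z
Ȟ^1: (10−5)−4=1 ⇒ Z
Ȟ^2: (6−1)−5=0 ⇒ 0


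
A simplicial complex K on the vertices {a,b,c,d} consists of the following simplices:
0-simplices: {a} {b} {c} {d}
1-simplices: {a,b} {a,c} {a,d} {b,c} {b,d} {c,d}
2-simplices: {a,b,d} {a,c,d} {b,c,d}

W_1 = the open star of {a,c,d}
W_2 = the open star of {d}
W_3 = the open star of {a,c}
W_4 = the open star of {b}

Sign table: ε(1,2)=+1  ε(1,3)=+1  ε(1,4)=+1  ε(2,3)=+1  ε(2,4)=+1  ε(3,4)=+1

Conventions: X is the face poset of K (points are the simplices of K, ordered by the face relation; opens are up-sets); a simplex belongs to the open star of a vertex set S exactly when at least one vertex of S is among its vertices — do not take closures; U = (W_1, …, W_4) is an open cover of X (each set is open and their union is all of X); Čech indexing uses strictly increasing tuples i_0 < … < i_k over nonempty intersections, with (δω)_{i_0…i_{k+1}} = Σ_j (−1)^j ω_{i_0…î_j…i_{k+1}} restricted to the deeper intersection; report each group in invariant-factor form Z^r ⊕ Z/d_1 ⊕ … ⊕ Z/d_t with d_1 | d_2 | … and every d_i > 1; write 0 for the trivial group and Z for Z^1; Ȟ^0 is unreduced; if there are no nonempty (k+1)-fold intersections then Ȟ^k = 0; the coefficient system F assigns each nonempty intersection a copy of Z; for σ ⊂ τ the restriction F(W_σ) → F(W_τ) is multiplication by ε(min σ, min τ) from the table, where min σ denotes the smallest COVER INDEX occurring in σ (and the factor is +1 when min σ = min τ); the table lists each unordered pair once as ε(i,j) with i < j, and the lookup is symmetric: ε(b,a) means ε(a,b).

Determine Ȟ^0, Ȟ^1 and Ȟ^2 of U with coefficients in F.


Ȟ^0(U;F) ≅ Z, Ȟ^1(U;F) ≅ 0, Ȟ^2(U;F) ≅ 0

nonempty overlaps:
  W1={{a},{c},{d},{a,b},{a,c},{a,d},{b,c},{b,d},{c,d},{a,b,d},{a,c,d},{b,c,d}} W2={{d},{a,d},{b,d},{c,d},{a,b,d},{a,c,d},{b,c,d}} W3={{a},{c},{a,b},{a,c},{a,d},{b,c},{c,d},{a,b,d},{a,c,d},{b,c,d}} W4={{b},{a,b},{b,c},{b,d},{a,b,d},{b,c,d}}
  W12={{d},{a,d},{b,d},{c,d},{a,b,d},{a,c,d},{b,c,d}} W13={{a},{c},{a,b},{a,c},{a,d},{b,c},{c,d},{a,b,d},{a,c,d},{b,c,d}} W14={{a,b},{b,c},{b,d},{a,b,d},{b,c,d}} W23={{a,d},{c,d},{a,b,d},{a,c,d},{b,c,d}} W24={{b,d},{a,b,d},{b,c,d}} W34={{a,b},{b,c},{a,b,d},{b,c,d}}
  W123={{a,d},{c,d},{a,b,d},{a,c,d},{b,c,d}} W124={{b,d},{a,b,d},{b,c,d}} W134={{a,b},{b,c},{a,b,d},{b,c,d}} W234={{a,b,d},{b,c,d}}
  W1234={{a,b,d},{b,c,d}}
C dims 4,6,4,1; δ0: rk 3, SNF 1^3; δ1: rk 3, SNF 1^3; δ2: rk 1, SNF 1^1
degree 0: 4−3−0 = 1 → Ȟ^0 ≅ Z
degree 1: 6−3−3 = 0 → Ȟ^1 ≅ 0
degree 2: 4−1−3 = 0 → Ȟ^2 ≅ 0


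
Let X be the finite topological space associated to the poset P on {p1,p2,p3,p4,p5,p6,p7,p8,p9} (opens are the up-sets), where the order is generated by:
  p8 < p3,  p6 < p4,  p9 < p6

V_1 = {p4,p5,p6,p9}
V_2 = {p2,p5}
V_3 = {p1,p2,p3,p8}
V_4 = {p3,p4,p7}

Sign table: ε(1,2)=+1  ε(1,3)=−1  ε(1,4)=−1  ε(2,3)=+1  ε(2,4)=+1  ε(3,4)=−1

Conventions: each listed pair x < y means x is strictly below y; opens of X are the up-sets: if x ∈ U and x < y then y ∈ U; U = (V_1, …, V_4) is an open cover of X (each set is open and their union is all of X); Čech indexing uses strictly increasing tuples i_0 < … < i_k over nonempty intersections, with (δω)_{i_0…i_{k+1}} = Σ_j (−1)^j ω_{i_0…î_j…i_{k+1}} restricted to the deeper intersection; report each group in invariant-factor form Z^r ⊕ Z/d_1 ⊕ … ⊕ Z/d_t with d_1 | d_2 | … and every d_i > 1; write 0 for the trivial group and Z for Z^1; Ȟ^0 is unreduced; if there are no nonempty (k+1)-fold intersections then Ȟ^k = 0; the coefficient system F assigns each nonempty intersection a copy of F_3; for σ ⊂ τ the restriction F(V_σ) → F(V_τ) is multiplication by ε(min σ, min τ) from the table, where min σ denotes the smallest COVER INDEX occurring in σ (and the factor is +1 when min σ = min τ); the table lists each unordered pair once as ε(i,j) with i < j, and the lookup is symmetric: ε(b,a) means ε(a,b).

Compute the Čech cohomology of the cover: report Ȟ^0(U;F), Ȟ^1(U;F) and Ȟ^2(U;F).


Ȟ^0 = Z/3,  Ȟ^1 = Z/3,  Ȟ^2 = 0

nonempty overlaps:
  V12={p5} V14={p4} V23={p2} V34={p3}
C dims 4,4; δ0: rk_F3 3
degree 0: 4−3−0 = 1 → Ȟ^0 ≅ Z/3
degree 1: 4−0−3 = 1 → Ȟ^1 ≅ Z/3
degree 2: 0−0−0 = 0 → Ȟ^2 ≅ 0


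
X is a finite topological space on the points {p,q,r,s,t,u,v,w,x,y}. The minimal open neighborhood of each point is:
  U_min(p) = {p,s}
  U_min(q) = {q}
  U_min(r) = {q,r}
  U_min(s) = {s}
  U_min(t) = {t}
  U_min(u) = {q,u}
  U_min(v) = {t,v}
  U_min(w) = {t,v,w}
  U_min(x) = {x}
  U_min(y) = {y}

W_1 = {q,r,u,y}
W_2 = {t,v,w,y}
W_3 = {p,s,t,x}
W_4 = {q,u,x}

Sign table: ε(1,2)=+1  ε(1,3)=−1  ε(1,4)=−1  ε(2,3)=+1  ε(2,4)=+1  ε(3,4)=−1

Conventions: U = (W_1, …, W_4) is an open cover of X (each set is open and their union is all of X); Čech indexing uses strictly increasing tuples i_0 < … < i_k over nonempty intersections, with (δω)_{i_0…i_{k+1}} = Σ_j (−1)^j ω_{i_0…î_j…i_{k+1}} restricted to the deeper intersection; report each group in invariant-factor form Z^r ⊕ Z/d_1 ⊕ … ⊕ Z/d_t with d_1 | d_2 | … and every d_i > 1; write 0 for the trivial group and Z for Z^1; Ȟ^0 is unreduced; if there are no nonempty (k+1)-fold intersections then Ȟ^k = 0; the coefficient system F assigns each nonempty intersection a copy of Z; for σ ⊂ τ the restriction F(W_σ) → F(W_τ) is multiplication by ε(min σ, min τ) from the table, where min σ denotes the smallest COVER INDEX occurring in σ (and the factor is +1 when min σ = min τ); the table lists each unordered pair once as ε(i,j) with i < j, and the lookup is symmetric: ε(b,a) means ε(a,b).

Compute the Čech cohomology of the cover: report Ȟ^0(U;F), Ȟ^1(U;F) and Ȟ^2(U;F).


Ȟ^0 = Z, Ȟ^1 = Z, Ȟ^2 = 0

nonempty intersections:
  W12={y} W14={q,u} W23={t} W34={x}
C dims 4,4; δ0: rk 3, SNF 1^3
Ȟ^0: (4−3)−0=1 ⇒ Z
Ȟ^1: (4−0)−3=1 ⇒ Z
Ȟ^2: (0−0)−0=0 ⇒ 0


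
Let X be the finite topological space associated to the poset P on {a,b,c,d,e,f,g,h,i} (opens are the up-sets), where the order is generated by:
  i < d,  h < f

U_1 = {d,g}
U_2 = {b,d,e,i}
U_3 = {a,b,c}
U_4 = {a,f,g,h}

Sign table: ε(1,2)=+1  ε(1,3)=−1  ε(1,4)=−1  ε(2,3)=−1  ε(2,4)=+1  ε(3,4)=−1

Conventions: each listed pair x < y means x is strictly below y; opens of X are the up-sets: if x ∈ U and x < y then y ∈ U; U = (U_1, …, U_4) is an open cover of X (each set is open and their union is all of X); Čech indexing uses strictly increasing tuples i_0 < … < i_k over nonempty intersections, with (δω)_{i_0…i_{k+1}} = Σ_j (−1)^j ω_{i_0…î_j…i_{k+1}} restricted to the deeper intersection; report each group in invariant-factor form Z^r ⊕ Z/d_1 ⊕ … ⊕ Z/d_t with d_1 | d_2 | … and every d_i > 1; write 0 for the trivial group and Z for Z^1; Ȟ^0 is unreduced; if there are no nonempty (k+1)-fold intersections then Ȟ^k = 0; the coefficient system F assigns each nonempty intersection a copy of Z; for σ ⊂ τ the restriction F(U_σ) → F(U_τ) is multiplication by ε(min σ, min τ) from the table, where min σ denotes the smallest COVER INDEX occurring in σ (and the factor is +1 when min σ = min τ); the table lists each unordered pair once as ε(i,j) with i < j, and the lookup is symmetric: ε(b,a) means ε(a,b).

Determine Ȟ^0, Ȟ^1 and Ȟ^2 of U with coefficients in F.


nerve simplices:
  U12={d} U14={g} U23={b} U34={a}
C dims 4,4; δ0: rk 4, SNF 1^3·2
degree 0: 4−4−0 = 0 → Ȟ^0 ≅ 0
degree 1: 4−0−4 = 0 plus torsion [2] → Ȟ^1 ≅ Z/2
degree 2: 0−0−0 = 0 → Ȟ^2 ≅ 0

Ȟ^0(U;F) ≅ 0,  Ȟ^1(U;F) ≅ Z/2,  Ȟ^2(U;F) ≅ 0


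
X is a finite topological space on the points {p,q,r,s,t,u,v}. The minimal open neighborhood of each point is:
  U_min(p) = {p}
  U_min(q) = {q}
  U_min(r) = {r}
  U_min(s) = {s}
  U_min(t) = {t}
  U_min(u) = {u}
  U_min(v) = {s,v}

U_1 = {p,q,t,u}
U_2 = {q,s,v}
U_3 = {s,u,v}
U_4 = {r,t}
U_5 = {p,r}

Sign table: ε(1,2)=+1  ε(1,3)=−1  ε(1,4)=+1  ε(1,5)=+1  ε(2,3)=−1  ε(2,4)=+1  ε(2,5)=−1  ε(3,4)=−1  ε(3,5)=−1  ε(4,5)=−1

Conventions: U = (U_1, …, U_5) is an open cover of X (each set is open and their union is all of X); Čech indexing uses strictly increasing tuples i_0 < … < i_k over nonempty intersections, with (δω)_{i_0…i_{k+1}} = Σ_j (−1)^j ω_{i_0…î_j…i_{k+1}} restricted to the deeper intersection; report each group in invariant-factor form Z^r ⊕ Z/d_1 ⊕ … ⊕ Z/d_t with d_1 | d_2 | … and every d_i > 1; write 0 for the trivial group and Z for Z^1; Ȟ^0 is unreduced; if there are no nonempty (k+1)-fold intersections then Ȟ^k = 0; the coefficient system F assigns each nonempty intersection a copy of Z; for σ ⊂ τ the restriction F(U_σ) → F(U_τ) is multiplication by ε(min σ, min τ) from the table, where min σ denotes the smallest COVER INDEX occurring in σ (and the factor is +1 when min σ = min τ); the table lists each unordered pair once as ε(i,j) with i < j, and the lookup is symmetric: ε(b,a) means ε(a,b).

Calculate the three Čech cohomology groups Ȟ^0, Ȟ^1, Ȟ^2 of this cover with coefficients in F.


Ȟ^0 ≅ 0; Ȟ^1 ≅ Z ⊕ Z/2; Ȟ^2 ≅ 0

nerve of the cover:
  U12={q} U13={u} U14={t} U15={p} U23={s,v} U45={r}
C dims 5,6; δ0: rk 5, SNF 1^4·2
Ȟ^0 = (5 − 5) − 0 = 0, so Ȟ^0 ≅ 0
Ȟ^1 = (6 − 0) − 5 = 1 plus torsion [2], so Ȟ^1 ≅ Z ⊕ Z/2
Ȟ^2 = (0 − 0) − 0 = 0, so Ȟ^2 ≅ 0


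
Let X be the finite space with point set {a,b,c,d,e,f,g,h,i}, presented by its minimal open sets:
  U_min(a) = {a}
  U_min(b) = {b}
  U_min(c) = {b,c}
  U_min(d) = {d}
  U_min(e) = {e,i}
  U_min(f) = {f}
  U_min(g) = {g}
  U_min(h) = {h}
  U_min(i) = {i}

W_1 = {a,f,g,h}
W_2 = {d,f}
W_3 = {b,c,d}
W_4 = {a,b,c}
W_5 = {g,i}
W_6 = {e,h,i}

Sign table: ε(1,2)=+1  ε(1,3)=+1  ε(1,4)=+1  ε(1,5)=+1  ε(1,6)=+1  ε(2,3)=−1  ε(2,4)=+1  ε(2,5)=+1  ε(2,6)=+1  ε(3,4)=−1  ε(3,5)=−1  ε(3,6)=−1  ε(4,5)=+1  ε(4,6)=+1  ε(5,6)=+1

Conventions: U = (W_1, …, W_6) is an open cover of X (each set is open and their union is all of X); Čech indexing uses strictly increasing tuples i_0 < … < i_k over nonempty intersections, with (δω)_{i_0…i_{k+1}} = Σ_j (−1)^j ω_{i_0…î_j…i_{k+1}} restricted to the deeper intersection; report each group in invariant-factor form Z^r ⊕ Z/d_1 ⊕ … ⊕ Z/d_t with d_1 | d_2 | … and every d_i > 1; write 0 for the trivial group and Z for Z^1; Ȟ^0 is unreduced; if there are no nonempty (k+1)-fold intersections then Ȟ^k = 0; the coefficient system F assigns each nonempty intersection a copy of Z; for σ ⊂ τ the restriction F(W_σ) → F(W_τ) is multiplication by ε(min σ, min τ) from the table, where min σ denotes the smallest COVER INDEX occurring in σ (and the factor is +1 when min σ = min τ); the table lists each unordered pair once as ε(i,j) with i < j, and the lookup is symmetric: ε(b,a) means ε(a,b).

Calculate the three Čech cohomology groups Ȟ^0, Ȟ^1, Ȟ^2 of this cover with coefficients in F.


Ȟ^0 = Z; Ȟ^1 = Z^2; Ȟ^2 = 0

intersection data:
  W12={f} W14={a} W15={g} W16={h} W23={d} W34={b,c} W56={i}
C dims 6,7; δ0: rk 5, SNF 1^5
Ȟ^0 = (6 − 5) − 0 = 1, so Ȟ^0 ≅ Z
Ȟ^1 = (7 − 0) − 5 = 2, so Ȟ^1 ≅ Z^2
Ȟ^2 = (0 − 0) − 0 = 0, so Ȟ^2 ≅ 0


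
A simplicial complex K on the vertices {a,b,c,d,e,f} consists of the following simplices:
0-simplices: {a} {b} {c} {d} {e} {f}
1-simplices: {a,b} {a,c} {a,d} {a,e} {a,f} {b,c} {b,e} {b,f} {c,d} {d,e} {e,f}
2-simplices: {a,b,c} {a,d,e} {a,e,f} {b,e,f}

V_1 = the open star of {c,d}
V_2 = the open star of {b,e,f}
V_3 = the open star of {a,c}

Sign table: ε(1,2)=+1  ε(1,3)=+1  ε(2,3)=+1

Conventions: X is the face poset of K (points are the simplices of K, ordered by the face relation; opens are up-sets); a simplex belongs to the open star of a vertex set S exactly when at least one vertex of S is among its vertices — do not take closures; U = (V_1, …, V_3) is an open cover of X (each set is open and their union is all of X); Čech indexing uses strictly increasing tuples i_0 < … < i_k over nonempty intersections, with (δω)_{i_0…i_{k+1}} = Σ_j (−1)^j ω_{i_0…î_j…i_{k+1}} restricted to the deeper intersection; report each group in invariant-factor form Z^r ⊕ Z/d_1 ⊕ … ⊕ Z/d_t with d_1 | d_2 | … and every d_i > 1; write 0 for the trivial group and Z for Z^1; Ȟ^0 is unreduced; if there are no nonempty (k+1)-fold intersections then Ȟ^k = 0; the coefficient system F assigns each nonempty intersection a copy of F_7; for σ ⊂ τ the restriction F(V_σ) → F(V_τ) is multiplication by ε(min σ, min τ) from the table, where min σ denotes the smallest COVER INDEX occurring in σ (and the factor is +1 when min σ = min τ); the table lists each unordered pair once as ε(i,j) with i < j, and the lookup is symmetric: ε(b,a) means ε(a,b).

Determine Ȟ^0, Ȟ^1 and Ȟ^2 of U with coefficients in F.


nonempty overlaps:
  V1={{c},{d},{a,c},{a,d},{b,c},{c,d},{d,e},{a,b,c},{a,d,e}} V2={{b},{e},{f},{a,b},{a,e},{a,f},{b,c},{b,e},{b,f},{d,e},{e,f},{a,b,c},{a,d,e},{a,e,f},{b,e,f}} V3={{a},{c},{a,b},{a,c},{a,d},{a,e},{a,f},{b,c},{c,d},{a,b,c},{a,d,e},{a,e,f}}
  V12={{b,c},{d,e},{a,b,c},{a,d,e}} V13={{c},{a,c},{a,d},{b,c},{c,d},{a,b,c},{a,d,e}} V23={{a,b},{a,e},{a,f},{b,c},{a,b,c},{a,d,e},{a,e,f}}
  V123={{b,c},{a,b,c},{a,d,e}}
C dims 3,3,1; δ0: rk_F7 2; δ1: rk_F7 1
degree 0: 3−2−0 = 1 → Ȟ^0 ≅ Z/7
degree 1: 3−1−2 = 0 → Ȟ^1 ≅ 0
degree 2: 1−0−1 = 0 → Ȟ^2 ≅ 0

Ȟ^0 = Z/7, Ȟ^1 = 0 and Ȟ^2 = 0


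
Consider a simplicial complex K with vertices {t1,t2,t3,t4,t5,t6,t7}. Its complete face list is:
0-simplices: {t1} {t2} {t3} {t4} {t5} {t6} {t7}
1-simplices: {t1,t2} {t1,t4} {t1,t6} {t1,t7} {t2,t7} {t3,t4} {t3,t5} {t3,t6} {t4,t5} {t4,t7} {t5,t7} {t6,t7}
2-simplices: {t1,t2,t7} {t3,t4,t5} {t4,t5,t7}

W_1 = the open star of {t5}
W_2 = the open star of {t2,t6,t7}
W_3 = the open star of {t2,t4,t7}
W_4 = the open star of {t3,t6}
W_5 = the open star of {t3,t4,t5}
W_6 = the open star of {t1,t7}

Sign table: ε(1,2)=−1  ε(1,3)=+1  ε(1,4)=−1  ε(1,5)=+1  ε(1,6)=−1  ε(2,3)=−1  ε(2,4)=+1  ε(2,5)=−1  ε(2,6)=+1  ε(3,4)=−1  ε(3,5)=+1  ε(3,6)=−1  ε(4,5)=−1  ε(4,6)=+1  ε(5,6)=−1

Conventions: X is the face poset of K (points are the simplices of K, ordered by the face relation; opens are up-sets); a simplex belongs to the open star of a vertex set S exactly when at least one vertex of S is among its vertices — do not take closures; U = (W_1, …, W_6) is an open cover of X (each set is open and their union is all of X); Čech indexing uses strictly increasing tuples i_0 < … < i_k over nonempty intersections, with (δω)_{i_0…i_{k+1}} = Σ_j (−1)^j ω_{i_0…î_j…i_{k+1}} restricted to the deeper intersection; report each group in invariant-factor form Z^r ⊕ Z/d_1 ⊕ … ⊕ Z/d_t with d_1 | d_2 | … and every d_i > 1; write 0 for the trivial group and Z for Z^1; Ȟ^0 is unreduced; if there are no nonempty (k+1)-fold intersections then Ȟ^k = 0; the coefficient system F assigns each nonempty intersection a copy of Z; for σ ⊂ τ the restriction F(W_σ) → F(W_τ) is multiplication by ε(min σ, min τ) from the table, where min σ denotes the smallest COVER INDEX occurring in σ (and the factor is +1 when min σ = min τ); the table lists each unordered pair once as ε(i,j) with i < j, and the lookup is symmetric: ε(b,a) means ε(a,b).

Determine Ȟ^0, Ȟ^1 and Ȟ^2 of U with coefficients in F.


nerve simplices:
  W1={{t5},{t3,t5},{t4,t5},{t5,t7},{t3,t4,t5},{t4,t5,t7}} W2={{t2},{t6},{t7},{t1,t2},{t1,t6},{t1,t7},{t2,t7},{t3,t6},{t4,t7},{t5,t7},{t6,t7},{t1,t2,t7},{t4,t5,t7}} W3={{t2},{t4},{t7},{t1,t2},{t1,t4},{t1,t7},{t2,t7},{t3,t4},{t4,t5},{t4,t7},{t5,t7},{t6,t7},{t1,t2,t7},{t3,t4,t5},{t4,t5,t7}} W4={{t3},{t6},{t1,t6},{t3,t4},{t3,t5},{t3,t6},{t6,t7},{t3,t4,t5}} W5={{t3},{t4},{t5},{t1,t4},{t3,t4},{t3,t5},{t3,t6},{t4,t5},{t4,t7},{t5,t7},{t3,t4,t5},{t4,t5,t7}} W6={{t1},{t7},{t1,t2},{t1,t4},{t1,t6},{t1,t7},{t2,t7},{t4,t7},{t5,t7},{t6,t7},{t1,t2,t7},{t4,t5,t7}}
  W12={{t5,t7},{t4,t5,t7}} W13={{t4,t5},{t5,t7},{t3,t4,t5},{t4,t5,t7}} W14={{t3,t5},{t3,t4,t5}} W15={{t5},{t3,t5},{t4,t5},{t5,t7},{t3,t4,t5},{t4,t5,t7}} W16={{t5,t7},{t4,t5,t7}} W23={{t2},{t7},{t1,t2},{t1,t7},{t2,t7},{t4,t7},{t5,t7},{t6,t7},{t1,t2,t7},{t4,t5,t7}} W24={{t6},{t1,t6},{t3,t6},{t6,t7}} W25={{t3,t6},{t4,t7},{t5,t7},{t4,t5,t7}} W26={{t7},{t1,t2},{t1,t6},{t1,t7},{t2,t7},{t4,t7},{t5,t7},{t6,t7},{t1,t2,t7},{t4,t5,t7}} W34={{t3,t4},{t6,t7},{t3,t4,t5}} W35={{t4},{t1,t4},{t3,t4},{t4,t5},{t4,t7},{t5,t7},{t3,t4,t5},{t4,t5,t7}} W36={{t7},{t1,t2},{t1,t4},{t1,t7},{t2,t7},{t4,t7},{t5,t7},{t6,t7},{t1,t2,t7},{t4,t5,t7}} W45={{t3},{t3,t4},{t3,t5},{t3,t6},{t3,t4,t5}} W46={{t1,t6},{t6,t7}} W56={{t1,t4},{t4,t7},{t5,t7},{t4,t5,t7}}
  W123={{t5,t7},{t4,t5,t7}} W125={{t5,t7},{t4,t5,t7}} W126={{t5,t7},{t4,t5,t7}} W134={{t3,t4,t5}} W135={{t4,t5},{t5,t7},{t3,t4,t5},{t4,t5,t7}} W136={{t5,t7},{t4,t5,t7}} W145={{t3,t5},{t3,t4,t5}} W156={{t5,t7},{t4,t5,t7}} W234={{t6,t7}} W235={{t4,t7},{t5,t7},{t4,t5,t7}} W236={{t7},{t1,t2},{t1,t7},{t2,t7},{t4,t7},{t5,t7},{t6,t7},{t1,t2,t7},{t4,t5,t7}} W245={{t3,t6}} W246={{t1,t6},{t6,t7}} W256={{t4,t7},{t5,t7},{t4,t5,t7}} W345={{t3,t4},{t3,t4,t5}} W346={{t6,t7}} W356={{t1,t4},{t4,t7},{t5,t7},{t4,t5,t7}}
  W1235={{t5,t7},{t4,t5,t7}} W1236={{t5,t7},{t4,t5,t7}} W1256={{t5,t7},{t4,t5,t7}} W1345={{t3,t4,t5}} W1356={{t5,t7},{t4,t5,t7}} W2346={{t6,t7}} W2356={{t4,t7},{t5,t7},{t4,t5,t7}}
  W12356={{t5,t7},{t4,t5,t7}}
C dims 6,15,17,7; δ0: rk 5, SNF 1^5; δ1: rk 10, SNF 1^10; δ2: rk 6, SNF 1^6
degree 0: 6−5−0 = 1 → Ȟ^0 ≅ Z
degree 1: 15−10−5 = 0 → Ȟ^1 ≅ 0
degree 2: 17−6−10 = 1 → Ȟ^2 ≅ Z

Ȟ^0 = Z; Ȟ^1 = 0; Ȟ^2 = Z


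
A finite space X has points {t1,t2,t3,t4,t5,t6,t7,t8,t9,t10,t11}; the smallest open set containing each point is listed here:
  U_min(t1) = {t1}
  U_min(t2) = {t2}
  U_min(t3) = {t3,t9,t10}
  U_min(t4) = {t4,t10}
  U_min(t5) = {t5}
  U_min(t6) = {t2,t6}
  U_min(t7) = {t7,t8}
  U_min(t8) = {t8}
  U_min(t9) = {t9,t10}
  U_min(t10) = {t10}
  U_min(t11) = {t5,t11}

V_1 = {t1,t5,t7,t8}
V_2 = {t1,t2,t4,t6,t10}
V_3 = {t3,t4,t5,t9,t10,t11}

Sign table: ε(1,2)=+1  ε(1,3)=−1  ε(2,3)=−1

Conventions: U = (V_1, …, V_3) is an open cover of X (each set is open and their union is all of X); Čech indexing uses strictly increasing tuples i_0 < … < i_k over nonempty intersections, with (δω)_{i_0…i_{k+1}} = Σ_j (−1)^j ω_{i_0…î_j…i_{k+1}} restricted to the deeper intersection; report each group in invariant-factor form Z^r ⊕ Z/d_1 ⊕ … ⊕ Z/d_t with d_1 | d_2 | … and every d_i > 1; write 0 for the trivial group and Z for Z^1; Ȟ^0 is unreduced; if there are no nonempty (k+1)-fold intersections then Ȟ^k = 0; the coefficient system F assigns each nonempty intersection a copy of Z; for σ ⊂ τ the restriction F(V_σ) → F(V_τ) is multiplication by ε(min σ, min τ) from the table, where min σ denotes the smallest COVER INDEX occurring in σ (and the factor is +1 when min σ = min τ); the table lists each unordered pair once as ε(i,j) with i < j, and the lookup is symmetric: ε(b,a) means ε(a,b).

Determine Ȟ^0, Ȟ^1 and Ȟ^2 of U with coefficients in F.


nerve simplices:
  V12={t1} V13={t5} V23={t4,t10}
C dims 3,3; δ0: rk 2, SNF 1^2
degree 0: 3−2−0 = 1 → Ȟ^0 ≅ Z
degree 1: 3−0−2 = 1 → Ȟ^1 ≅ Z
degree 2: 0−0−0 = 0 → Ȟ^2 ≅ 0

Ȟ^0 = Z; Ȟ^1 = Z; Ȟ^2 = 0


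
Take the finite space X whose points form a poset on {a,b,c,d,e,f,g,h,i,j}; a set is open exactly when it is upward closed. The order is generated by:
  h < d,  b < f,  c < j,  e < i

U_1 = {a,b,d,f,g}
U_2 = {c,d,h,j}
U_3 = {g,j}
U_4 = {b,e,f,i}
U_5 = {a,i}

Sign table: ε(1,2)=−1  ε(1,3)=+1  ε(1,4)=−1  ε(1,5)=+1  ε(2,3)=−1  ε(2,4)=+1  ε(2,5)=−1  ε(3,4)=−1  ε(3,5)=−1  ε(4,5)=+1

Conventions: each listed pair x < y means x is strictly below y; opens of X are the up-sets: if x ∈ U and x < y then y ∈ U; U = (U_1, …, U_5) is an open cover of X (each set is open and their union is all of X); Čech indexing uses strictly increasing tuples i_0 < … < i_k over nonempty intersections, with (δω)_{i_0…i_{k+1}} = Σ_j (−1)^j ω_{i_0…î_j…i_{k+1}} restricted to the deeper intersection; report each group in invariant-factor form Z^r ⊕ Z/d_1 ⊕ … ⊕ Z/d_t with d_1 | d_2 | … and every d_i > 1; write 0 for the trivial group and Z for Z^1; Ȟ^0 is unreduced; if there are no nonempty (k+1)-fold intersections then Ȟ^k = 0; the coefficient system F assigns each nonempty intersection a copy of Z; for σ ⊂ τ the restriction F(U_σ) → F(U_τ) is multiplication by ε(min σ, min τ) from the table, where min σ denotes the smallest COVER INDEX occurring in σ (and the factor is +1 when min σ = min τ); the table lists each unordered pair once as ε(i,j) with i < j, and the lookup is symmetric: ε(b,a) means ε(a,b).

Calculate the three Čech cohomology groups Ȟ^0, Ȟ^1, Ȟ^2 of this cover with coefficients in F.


Ȟ^0 = 0, Ȟ^1 = Z ⊕ Z/2 and Ȟ^2 = 0

intersection data:
  U12={d} U13={g} U14={b,f} U15={a} U23={j} U45={i}
C dims 5,6; δ0: rk 5, SNF 1^4·2
Ȟ^0 = (5 − 5) − 0 = 0, so Ȟ^0 ≅ 0
Ȟ^1 = (6 − 0) − 5 = 1 plus torsion [2], so Ȟ^1 ≅ Z ⊕ Z/2
Ȟ^2 = (0 − 0) − 0 = 0, so Ȟ^2 ≅ 0


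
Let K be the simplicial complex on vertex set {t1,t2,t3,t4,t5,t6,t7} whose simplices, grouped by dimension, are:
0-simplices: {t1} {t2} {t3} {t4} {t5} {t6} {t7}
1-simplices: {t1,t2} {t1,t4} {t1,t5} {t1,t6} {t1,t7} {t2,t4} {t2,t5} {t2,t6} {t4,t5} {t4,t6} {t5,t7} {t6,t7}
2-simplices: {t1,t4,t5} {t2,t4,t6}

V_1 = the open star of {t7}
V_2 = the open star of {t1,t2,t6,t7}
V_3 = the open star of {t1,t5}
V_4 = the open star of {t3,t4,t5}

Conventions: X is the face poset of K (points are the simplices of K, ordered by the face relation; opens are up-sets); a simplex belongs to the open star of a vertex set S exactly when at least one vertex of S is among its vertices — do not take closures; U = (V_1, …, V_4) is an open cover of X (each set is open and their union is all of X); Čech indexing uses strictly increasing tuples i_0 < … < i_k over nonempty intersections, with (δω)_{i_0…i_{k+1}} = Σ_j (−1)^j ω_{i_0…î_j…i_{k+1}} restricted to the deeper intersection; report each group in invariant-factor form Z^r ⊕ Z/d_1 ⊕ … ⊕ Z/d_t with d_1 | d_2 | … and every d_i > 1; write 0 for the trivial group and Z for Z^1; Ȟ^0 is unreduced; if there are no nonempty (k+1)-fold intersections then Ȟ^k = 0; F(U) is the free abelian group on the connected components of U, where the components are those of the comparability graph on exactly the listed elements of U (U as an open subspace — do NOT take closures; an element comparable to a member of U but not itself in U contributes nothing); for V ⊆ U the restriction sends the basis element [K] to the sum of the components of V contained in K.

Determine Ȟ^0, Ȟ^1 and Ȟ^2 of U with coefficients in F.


Ȟ^0(U;F) ≅ Z^2, Ȟ^1(U;F) ≅ Z^3 and Ȟ^2(U;F) ≅ 0

nerve simplices:
  V1={{t7},{t1,t7},{t5,t7},{t6,t7}} V2={{t1},{t2},{t6},{t7},{t1,t2},{t1,t4},{t1,t5},{t1,t6},{t1,t7},{t2,t4},{t2,t5},{t2,t6},{t4,t6},{t5,t7},{t6,t7},{t1,t4,t5},{t2,t4,t6}} V3={{t1},{t5},{t1,t2},{t1,t4},{t1,t5},{t1,t6},{t1,t7},{t2,t5},{t4,t5},{t5,t7},{t1,t4,t5}} V4={{t3},{t4},{t5},{t1,t4},{t1,t5},{t2,t4},{t2,t5},{t4,t5},{t4,t6},{t5,t7},{t1,t4,t5},{t2,t4,t6}}
  V12={{t7},{t1,t7},{t5,t7},{t6,t7}} V13={{t1,t7},{t5,t7}} V14={{t5,t7}} V23={{t1},{t1,t2},{t1,t4},{t1,t5},{t1,t6},{t1,t7},{t2,t5},{t5,t7},{t1,t4,t5}} V24={{t1,t4},{t1,t5},{t2,t4},{t2,t5},{t4,t6},{t5,t7},{t1,t4,t5},{t2,t4,t6}} V34={{t5},{t1,t4},{t1,t5},{t2,t5},{t4,t5},{t5,t7},{t1,t4,t5}}
  V123={{t1,t7},{t5,t7}} V124={{t5,t7}} V134={{t5,t7}} V234={{t1,t4},{t1,t5},{t2,t5},{t5,t7},{t1,t4,t5}}
  V1234={{t5,t7}}
components per intersection:
  V1: {{t7},{t1,t7},{t5,t7},{t6,t7}}
  V2: {{t1},{t2},{t6},{t7},{t1,t2},{t1,t4},{t1,t5},{t1,t6},{t1,t7},{t2,t4},{t2,t5},{t2,t6},{t4,t6},{t5,t7},{t6,t7},{t1,t4,t5},{t2,t4,t6}}
  V3: {{t1},{t5},{t1,t2},{t1,t4},{t1,t5},{t1,t6},{t1,t7},{t2,t5},{t4,t5},{t5,t7},{t1,t4,t5}}
  V4: {{t3}} {{t4},{t5},{t1,t4},{t1,t5},{t2,t4},{t2,t5},{t4,t5},{t4,t6},{t5,t7},{t1,t4,t5},{t2,t4,t6}}
  V12: {{t7},{t1,t7},{t5,t7},{t6,t7}}
  V13: {{t1,t7}} {{t5,t7}}
  V14: {{t5,t7}}
  V23: {{t1},{t1,t2},{t1,t4},{t1,t5},{t1,t6},{t1,t7},{t1,t4,t5}} {{t2,t5}} {{t5,t7}}
  V24: {{t1,t4},{t1,t5},{t1,t4,t5}} {{t2,t4},{t4,t6},{t2,t4,t6}} {{t2,t5}} {{t5,t7}}
  V34: {{t5},{t1,t4},{t1,t5},{t2,t5},{t4,t5},{t5,t7},{t1,t4,t5}}
  V123: {{t1,t7}} {{t5,t7}}
  V124: {{t5,t7}}
  V134: {{t5,t7}}
  V234: {{t1,t4},{t1,t5},{t1,t4,t5}} {{t2,t5}} {{t5,t7}}
  V1234: {{t5,t7}}
C dims 5,12,7,1; δ0: rk 3, SNF 1^3; δ1: rk 6, SNF 1^6; δ2: rk 1, SNF 1^1
degree 0: 5−3−0 = 2 → Ȟ^0 ≅ Z^2
degree 1: 12−6−3 = 3 → Ȟ^1 ≅ Z^3
degree 2: 7−1−6 = 0 → Ȟ^2 ≅ 0


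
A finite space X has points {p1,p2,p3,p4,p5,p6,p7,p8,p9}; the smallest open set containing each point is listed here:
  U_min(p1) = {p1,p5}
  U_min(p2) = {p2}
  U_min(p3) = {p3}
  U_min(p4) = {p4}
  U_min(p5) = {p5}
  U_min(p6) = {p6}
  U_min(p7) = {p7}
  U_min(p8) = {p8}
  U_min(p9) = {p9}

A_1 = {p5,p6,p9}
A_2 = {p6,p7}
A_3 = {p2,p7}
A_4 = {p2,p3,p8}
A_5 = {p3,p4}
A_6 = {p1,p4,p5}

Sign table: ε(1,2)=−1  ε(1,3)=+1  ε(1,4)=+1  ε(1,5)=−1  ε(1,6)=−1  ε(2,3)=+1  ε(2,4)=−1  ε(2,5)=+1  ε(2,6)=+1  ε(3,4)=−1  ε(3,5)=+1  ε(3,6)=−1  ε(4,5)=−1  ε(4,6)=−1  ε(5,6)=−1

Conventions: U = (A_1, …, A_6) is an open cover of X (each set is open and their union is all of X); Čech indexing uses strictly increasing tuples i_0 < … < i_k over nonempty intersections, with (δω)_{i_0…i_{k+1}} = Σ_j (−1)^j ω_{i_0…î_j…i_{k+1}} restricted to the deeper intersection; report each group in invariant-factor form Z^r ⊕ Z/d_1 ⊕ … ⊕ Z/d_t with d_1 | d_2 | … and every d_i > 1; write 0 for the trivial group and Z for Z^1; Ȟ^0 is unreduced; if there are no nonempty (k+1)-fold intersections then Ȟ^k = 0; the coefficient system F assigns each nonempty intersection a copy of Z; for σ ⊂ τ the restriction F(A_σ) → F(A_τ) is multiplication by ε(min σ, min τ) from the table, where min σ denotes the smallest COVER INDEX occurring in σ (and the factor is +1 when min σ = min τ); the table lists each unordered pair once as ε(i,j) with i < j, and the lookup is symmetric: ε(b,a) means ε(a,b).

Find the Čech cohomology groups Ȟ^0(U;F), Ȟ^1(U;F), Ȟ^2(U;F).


Ȟ^0 = 0, Ȟ^1 = Z/2 and Ȟ^2 = 0

intersection data:
  A12={p6} A16={p5} A23={p7} A34={p2} A45={p3} A56={p4}
C dims 6,6; δ0: rk 6, SNF 1^5·2
Ȟ^0 = (6 − 6) − 0 = 0, so Ȟ^0 ≅ 0
Ȟ^1 = (6 − 0) − 6 = 0 plus torsion [2], so Ȟ^1 ≅ Z/2
Ȟ^2 = (0 − 0) − 0 = 0, so Ȟ^2 ≅ 0


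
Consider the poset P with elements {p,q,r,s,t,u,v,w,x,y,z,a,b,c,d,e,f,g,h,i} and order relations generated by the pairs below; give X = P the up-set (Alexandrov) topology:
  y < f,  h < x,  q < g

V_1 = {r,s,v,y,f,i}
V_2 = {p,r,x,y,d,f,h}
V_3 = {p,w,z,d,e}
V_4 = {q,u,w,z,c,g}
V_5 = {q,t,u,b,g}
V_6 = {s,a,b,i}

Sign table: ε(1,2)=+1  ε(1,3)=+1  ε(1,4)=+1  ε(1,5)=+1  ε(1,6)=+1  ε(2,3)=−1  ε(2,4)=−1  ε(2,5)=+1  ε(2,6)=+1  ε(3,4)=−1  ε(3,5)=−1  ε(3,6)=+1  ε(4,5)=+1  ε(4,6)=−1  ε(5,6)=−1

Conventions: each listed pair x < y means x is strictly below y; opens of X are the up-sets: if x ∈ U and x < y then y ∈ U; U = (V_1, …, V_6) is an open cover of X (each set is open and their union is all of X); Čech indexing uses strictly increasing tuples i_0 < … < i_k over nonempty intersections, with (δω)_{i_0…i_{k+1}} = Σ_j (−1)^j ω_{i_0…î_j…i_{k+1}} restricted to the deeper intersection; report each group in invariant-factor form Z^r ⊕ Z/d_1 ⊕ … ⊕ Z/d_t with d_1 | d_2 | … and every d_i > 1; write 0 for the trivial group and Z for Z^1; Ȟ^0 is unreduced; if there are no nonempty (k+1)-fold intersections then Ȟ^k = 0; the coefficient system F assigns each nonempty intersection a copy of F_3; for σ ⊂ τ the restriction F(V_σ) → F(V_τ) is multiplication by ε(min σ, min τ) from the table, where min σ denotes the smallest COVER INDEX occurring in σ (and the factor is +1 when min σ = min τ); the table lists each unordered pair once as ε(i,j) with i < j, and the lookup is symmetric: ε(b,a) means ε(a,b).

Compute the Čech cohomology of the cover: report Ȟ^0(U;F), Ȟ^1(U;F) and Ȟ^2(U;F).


Ȟ^0 ≅ 0; Ȟ^1 ≅ 0; Ȟ^2 ≅ 0

intersection data:
  V12={r,y,f} V16={s,i} V23={p,d} V34={w,z} V45={q,u,g} V56={b}
C dims 6,6; δ0: rk_F3 6
Ȟ^0 = (6 − 6) − 0 = 0, so Ȟ^0 ≅ 0
Ȟ^1 = (6 − 0) − 6 = 0, so Ȟ^1 ≅ 0
Ȟ^2 = (0 − 0) − 0 = 0, so Ȟ^2 ≅ 0
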